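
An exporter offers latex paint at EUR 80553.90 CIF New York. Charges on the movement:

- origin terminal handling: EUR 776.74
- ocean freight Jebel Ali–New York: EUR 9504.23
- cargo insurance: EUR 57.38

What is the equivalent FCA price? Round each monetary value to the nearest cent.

From CIF to FCA, the seller no longer bears: origin terminal, freight, insurance.
FCA price = 80553.90 − 776.74 − 9504.23 − 57.38 = 70215.55

FCA price: EUR 70215.55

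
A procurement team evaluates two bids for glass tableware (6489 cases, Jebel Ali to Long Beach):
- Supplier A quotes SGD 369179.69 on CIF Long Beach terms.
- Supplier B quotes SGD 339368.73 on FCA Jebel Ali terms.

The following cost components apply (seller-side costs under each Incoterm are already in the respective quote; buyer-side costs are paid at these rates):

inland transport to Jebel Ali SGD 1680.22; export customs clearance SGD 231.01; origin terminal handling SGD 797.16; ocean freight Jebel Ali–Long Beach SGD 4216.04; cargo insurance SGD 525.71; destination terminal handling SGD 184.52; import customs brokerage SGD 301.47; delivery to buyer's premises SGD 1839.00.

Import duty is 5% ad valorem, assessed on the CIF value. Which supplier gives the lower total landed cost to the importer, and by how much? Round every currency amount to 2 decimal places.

Supplier A (CIF):
The CIF price already equals the CIF value: 369179.69
Import duty = 369179.69 × 5% = 18458.98
Buyer bears (A): 184.52 + 301.47 + 1839.00 = 2324.99
Landed cost (A) = invoice 369179.69 + 2324.99 + duty 18458.98 = 389963.66
Supplier B (FCA):
CIF value = FCA price + origin terminal + freight + insurance = 339368.73 + 797.16 + 4216.04 + 525.71 = 344907.64
Import duty = 344907.64 × 5% = 17245.38
Buyer bears (B): 797.16 + 4216.04 + 525.71 + 184.52 + 301.47 + 1839.00 = 7863.90
Landed cost (B) = invoice 339368.73 + 7863.90 + duty 17245.38 = 364478.01
Difference = |389963.66 − 364478.01| = 25485.65

Supplier B is cheaper by SGD 25485.65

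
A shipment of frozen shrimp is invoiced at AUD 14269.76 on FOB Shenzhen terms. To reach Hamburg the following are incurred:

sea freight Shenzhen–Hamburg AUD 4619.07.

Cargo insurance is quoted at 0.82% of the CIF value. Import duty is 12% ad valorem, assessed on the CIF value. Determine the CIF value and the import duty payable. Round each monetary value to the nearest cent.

CIF value: AUD 19045.00; import duty: AUD 2285.40

Let C be the CIF value. C = FOB price + freight + 0.82% × C
C − 0.82% × C = 14269.76 + 4619.07
0.9918 × C = 18888.83
C = 18888.83 / 0.9918 = 19045.00
Insurance premium = 0.82% × 19045.00 = 156.17
Import duty = 19045.00 × 12% = 2285.40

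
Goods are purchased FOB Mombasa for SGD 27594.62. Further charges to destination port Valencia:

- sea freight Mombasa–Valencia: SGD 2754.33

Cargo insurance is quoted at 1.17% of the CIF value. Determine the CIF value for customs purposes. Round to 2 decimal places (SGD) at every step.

Let C be the CIF value. C = FOB price + freight + 1.17% × C
C − 1.17% × C = 27594.62 + 2754.33
0.9883 × C = 30348.95
C = 30348.95 / 0.9883 = 30708.24
Insurance premium = 1.17% × 30708.24 = 359.29

CIF value: SGD 30708.24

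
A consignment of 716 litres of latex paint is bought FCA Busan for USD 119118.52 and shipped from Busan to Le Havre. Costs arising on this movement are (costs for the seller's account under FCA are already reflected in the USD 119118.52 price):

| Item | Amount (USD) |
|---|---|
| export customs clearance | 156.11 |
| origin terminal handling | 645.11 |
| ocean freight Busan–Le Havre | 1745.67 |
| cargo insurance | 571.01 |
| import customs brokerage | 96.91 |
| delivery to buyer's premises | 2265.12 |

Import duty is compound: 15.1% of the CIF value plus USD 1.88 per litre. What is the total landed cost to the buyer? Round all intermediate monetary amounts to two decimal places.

Total landed cost: USD 144222.55

FCA: the seller delivers export-cleared goods to the carrier; the buyer bears costs from that point.
Already in the invoice (seller's account under FCA): export clearance — exclude.
CIF value = FCA price + origin terminal + freight + insurance = 119118.52 + 645.11 + 1745.67 + 571.01 = 122080.31
Ad valorem component: 122080.31 × 15.1% = 18434.13
Specific component: 716 × 1.88 = 1346.08
Import duty = 18434.13 + 1346.08 = 19780.21
Buyer bears: origin terminal 645.11 + freight 1745.67 + insurance 571.01 + brokerage 96.91 + delivery 2265.12 + duty 19780.21 = 25104.03
Landed cost = invoice 119118.52 + 25104.03 = 144222.55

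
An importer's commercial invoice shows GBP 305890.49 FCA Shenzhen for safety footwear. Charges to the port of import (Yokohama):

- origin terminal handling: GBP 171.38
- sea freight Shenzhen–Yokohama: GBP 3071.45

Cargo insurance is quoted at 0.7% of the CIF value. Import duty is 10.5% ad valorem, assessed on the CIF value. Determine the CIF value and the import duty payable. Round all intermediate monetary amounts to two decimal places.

CIF value: GBP 311312.51; import duty: GBP 32687.81

Let C be the CIF value. C = FCA price + pre-shipment costs + freight + 0.7% × C
C − 0.7% × C = 305890.49 + 171.38 + 3071.45
0.993 × C = 309133.32
C = 309133.32 / 0.993 = 311312.51
Insurance premium = 0.7% × 311312.51 = 2179.19
Import duty = 311312.51 × 10.5% = 32687.81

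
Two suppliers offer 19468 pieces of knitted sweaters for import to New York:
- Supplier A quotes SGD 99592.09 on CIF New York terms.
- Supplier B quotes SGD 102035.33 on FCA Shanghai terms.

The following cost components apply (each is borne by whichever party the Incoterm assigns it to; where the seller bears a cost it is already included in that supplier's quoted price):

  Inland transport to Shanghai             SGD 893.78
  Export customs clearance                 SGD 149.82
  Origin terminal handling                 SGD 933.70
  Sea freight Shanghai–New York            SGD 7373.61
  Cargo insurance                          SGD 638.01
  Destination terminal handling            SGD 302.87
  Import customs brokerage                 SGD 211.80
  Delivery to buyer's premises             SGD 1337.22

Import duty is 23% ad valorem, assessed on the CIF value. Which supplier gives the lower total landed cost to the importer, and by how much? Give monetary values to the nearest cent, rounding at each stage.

Supplier A (CIF):
The CIF price already equals the CIF value: 99592.09
Import duty = 99592.09 × 23% = 22906.18
Buyer bears (A): 302.87 + 211.80 + 1337.22 = 1851.89
Landed cost (A) = invoice 99592.09 + 1851.89 + duty 22906.18 = 124350.16
Supplier B (FCA):
CIF value = FCA price + origin terminal + freight + insurance = 102035.33 + 933.70 + 7373.61 + 638.01 = 110980.65
Import duty = 110980.65 × 23% = 25525.55
Buyer bears (B): 933.70 + 7373.61 + 638.01 + 302.87 + 211.80 + 1337.22 = 10797.21
Landed cost (B) = invoice 102035.33 + 10797.21 + duty 25525.55 = 138358.09
Difference = |124350.16 − 138358.09| = 14007.93

Supplier A is cheaper by SGD 14007.93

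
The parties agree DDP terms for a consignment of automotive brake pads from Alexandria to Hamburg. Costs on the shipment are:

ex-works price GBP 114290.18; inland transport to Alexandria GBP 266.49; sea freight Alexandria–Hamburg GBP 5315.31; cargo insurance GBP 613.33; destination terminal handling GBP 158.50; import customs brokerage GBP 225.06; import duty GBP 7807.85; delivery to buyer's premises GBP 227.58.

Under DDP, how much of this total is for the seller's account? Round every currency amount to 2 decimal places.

Seller's account: GBP 128904.30

DDP: the seller bears all costs including import duty.
Seller's account: goods 114290.18 + inland to port 266.49 + freight 5315.31 + insurance 613.33 + destination terminal 158.50 + brokerage 225.06 + duty 7807.85 + delivery 227.58 = 128904.30
Buyer's account: 0.00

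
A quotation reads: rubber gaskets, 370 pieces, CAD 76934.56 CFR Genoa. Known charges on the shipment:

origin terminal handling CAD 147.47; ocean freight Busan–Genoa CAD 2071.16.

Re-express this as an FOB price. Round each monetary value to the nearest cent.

Not relevant to the conversion: origin terminal — on the seller under both CFR and FOB; already in the CFR price and stays in the FOB price.
From CFR to FOB, the seller no longer bears: freight.
FOB price = 76934.56 − 2071.16 = 74863.40

FOB price: CAD 74863.40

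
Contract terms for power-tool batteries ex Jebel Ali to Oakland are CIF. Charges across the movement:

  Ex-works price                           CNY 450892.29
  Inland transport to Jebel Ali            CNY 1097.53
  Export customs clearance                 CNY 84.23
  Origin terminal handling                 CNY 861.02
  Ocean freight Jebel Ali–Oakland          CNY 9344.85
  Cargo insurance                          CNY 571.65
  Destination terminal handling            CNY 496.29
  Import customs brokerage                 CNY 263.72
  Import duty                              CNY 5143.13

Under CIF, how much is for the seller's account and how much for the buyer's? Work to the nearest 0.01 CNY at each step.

CIF: the seller pays costs through ocean freight and marine insurance to the destination port.
Seller's account: goods 450892.29 + inland to port 1097.53 + export clearance 84.23 + origin terminal 861.02 + freight 9344.85 + insurance 571.65 = 462851.57
Buyer's account: destination terminal 496.29 + brokerage 263.72 + duty 5143.13 = 5903.14

Seller: CNY 462851.57; buyer: CNY 5903.14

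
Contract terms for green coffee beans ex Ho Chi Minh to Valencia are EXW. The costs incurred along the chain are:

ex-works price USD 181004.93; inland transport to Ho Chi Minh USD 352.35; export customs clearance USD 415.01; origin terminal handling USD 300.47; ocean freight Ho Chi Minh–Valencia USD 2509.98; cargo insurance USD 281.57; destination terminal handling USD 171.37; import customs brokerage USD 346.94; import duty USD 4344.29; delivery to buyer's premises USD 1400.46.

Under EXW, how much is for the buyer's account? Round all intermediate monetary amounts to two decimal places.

Buyer's account: USD 10122.44

EXW: the seller makes goods available at their premises; the buyer bears all onward costs.
Seller's account: goods 181004.93 = 181004.93
Buyer's account: inland to port 352.35 + export clearance 415.01 + origin terminal 300.47 + freight 2509.98 + insurance 281.57 + destination terminal 171.37 + brokerage 346.94 + duty 4344.29 + delivery 1400.46 = 10122.44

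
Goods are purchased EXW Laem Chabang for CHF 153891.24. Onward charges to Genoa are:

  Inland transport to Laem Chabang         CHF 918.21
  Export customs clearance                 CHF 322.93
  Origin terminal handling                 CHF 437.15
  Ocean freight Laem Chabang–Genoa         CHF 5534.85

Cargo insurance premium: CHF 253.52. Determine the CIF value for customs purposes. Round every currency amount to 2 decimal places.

CIF value: CHF 161357.90

CIF = EXW price + pre-shipment costs + freight + insurance
CIF = 153891.24 + 918.21 + 322.93 + 437.15 + 5534.85 + 253.52 = 161357.90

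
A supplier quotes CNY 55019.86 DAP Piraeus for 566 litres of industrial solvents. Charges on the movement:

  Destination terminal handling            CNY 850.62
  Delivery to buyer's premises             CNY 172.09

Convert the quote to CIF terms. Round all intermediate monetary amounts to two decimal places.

CIF price: CNY 53997.15

From DAP to CIF, the seller no longer bears: destination terminal, delivery.
CIF price = 55019.86 − 850.62 − 172.09 = 53997.15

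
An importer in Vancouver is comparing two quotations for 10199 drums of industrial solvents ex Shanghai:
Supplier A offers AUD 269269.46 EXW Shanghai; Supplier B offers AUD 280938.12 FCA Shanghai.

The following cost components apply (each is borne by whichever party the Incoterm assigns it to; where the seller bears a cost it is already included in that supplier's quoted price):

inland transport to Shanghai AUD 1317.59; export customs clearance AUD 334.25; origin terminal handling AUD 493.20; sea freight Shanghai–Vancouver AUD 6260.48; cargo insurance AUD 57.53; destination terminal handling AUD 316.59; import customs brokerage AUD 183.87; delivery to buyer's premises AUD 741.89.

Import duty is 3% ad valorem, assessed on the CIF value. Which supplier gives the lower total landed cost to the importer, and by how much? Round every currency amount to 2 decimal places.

Supplier A is cheaper by AUD 10317.32

Supplier A (EXW):
CIF value = EXW price + inland to port + export clearance + origin terminal + freight + insurance = 269269.46 + 1317.59 + 334.25 + 493.20 + 6260.48 + 57.53 = 277732.51
Import duty = 277732.51 × 3% = 8331.98
Buyer bears (A): 1317.59 + 334.25 + 493.20 + 6260.48 + 57.53 + 316.59 + 183.87 + 741.89 = 9705.40
Landed cost (A) = invoice 269269.46 + 9705.40 + duty 8331.98 = 287306.84
Supplier B (FCA):
CIF value = FCA price + origin terminal + freight + insurance = 280938.12 + 493.20 + 6260.48 + 57.53 = 287749.33
Import duty = 287749.33 × 3% = 8632.48
Buyer bears (B): 493.20 + 6260.48 + 57.53 + 316.59 + 183.87 + 741.89 = 8053.56
Landed cost (B) = invoice 280938.12 + 8053.56 + duty 8632.48 = 297624.16
Difference = |287306.84 − 297624.16| = 10317.32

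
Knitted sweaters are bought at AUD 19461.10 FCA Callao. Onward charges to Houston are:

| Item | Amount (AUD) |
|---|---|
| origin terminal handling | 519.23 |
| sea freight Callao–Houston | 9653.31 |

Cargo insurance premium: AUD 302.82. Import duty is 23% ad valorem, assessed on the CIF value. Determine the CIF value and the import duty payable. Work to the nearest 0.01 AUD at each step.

CIF value: AUD 29936.46; import duty: AUD 6885.39

CIF = FCA price + pre-shipment costs + freight + insurance
CIF = 19461.10 + 519.23 + 9653.31 + 302.82 = 29936.46
Import duty = 29936.46 × 23% = 6885.39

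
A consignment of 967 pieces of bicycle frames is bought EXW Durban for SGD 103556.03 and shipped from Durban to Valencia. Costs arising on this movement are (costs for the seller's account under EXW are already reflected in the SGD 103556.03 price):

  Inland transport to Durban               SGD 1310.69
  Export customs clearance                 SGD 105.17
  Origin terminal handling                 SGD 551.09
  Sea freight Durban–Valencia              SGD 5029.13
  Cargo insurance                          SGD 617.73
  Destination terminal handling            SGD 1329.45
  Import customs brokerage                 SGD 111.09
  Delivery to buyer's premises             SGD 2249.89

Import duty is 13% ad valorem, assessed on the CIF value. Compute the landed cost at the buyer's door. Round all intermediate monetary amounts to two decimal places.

EXW: the seller makes goods available at their premises; the buyer bears all onward costs.
CIF value = EXW price + inland to port + export clearance + origin terminal + freight + insurance = 103556.03 + 1310.69 + 105.17 + 551.09 + 5029.13 + 617.73 = 111169.84
Import duty = 111169.84 × 13% = 14452.08
Buyer bears: inland to port 1310.69 + export clearance 105.17 + origin terminal 551.09 + freight 5029.13 + insurance 617.73 + destination terminal 1329.45 + brokerage 111.09 + delivery 2249.89 + duty 14452.08 = 25756.32
Landed cost = invoice 103556.03 + 25756.32 = 129312.35

Total landed cost: SGD 129312.35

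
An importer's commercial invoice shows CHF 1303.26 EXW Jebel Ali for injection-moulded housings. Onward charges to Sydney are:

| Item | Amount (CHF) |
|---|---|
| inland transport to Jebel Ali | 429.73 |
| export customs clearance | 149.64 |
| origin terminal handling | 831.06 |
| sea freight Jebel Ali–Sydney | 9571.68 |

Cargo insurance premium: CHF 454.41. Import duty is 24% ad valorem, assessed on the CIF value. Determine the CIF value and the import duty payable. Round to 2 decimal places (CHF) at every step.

CIF = EXW price + pre-shipment costs + freight + insurance
CIF = 1303.26 + 429.73 + 149.64 + 831.06 + 9571.68 + 454.41 = 12739.78
Import duty = 12739.78 × 24% = 3057.55

CIF value: CHF 12739.78; import duty: CHF 3057.55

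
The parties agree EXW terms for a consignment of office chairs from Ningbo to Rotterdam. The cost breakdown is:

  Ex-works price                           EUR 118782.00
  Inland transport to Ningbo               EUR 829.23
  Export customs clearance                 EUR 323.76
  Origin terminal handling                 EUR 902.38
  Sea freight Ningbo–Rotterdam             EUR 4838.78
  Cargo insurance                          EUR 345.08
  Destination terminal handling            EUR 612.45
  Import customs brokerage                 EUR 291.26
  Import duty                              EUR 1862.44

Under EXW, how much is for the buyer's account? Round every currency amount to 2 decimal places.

Buyer's account: EUR 10005.38

EXW: the seller makes goods available at their premises; the buyer bears all onward costs.
Seller's account: goods 118782.00 = 118782.00
Buyer's account: inland to port 829.23 + export clearance 323.76 + origin terminal 902.38 + freight 4838.78 + insurance 345.08 + destination terminal 612.45 + brokerage 291.26 + duty 1862.44 = 10005.38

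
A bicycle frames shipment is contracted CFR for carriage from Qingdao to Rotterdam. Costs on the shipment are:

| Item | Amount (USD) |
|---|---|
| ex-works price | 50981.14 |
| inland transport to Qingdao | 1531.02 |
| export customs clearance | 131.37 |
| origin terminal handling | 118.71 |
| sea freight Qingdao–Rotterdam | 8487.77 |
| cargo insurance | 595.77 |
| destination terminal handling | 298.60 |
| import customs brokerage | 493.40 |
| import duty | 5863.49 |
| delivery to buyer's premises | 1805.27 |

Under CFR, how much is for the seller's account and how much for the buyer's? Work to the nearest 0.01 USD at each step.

CFR: the seller pays costs through ocean freight to the destination port, but not insurance.
Seller's account: goods 50981.14 + inland to port 1531.02 + export clearance 131.37 + origin terminal 118.71 + freight 8487.77 = 61250.01
Buyer's account: insurance 595.77 + destination terminal 298.60 + brokerage 493.40 + duty 5863.49 + delivery 1805.27 = 9056.53

Seller: USD 61250.01; buyer: USD 9056.53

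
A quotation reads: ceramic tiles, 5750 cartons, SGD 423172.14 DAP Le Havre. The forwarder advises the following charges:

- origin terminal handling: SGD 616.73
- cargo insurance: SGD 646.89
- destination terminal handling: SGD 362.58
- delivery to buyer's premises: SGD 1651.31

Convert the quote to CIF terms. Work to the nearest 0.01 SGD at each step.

Not relevant to the conversion: insurance, origin terminal — on the seller under both DAP and CIF; already in the DAP price and stays in the CIF price.
From DAP to CIF, the seller no longer bears: destination terminal, delivery.
CIF price = 423172.14 − 362.58 − 1651.31 = 421158.25

CIF price: SGD 421158.25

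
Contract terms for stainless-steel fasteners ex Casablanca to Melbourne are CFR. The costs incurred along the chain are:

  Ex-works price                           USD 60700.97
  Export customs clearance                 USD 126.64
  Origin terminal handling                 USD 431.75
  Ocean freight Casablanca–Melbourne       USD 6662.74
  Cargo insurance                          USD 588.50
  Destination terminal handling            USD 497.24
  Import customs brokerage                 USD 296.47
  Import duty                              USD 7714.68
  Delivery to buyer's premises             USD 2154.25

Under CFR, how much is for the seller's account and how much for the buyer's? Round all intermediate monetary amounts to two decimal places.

CFR: the seller pays costs through ocean freight to the destination port, but not insurance.
Seller's account: goods 60700.97 + export clearance 126.64 + origin terminal 431.75 + freight 6662.74 = 67922.10
Buyer's account: insurance 588.50 + destination terminal 497.24 + brokerage 296.47 + duty 7714.68 + delivery 2154.25 = 11251.14

Seller: USD 67922.10; buyer: USD 11251.14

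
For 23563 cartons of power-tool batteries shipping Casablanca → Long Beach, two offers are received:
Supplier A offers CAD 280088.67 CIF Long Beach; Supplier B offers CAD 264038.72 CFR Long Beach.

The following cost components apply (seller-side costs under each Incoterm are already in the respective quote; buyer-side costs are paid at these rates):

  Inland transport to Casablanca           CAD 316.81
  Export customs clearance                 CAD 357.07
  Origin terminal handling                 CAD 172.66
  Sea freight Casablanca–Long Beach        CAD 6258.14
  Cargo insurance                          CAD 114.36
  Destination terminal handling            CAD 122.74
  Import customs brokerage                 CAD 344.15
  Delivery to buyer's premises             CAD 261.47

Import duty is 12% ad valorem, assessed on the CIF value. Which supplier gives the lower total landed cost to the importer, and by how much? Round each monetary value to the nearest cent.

Supplier B is cheaper by CAD 17847.86

Supplier A (CIF):
The CIF price already equals the CIF value: 280088.67
Import duty = 280088.67 × 12% = 33610.64
Buyer bears (A): 122.74 + 344.15 + 261.47 = 728.36
Landed cost (A) = invoice 280088.67 + 728.36 + duty 33610.64 = 314427.67
Supplier B (CFR):
CIF value = CFR price + insurance = 264038.72 + 114.36 = 264153.08
Import duty = 264153.08 × 12% = 31698.37
Buyer bears (B): 114.36 + 122.74 + 344.15 + 261.47 = 842.72
Landed cost (B) = invoice 264038.72 + 842.72 + duty 31698.37 = 296579.81
Difference = |314427.67 − 296579.81| = 17847.86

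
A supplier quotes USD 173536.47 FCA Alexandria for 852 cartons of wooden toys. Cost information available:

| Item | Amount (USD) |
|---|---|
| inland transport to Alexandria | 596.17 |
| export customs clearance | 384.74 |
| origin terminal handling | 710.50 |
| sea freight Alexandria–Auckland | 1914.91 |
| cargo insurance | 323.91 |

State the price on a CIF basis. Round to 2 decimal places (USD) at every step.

CIF price: USD 176485.79

Not relevant to the conversion: export clearance, inland to port — on the seller under both FCA and CIF; already in the FCA price and stays in the CIF price.
From FCA to CIF, the seller additionally bears: origin terminal, freight, insurance.
CIF price = 173536.47 + 710.50 + 1914.91 + 323.91 = 176485.79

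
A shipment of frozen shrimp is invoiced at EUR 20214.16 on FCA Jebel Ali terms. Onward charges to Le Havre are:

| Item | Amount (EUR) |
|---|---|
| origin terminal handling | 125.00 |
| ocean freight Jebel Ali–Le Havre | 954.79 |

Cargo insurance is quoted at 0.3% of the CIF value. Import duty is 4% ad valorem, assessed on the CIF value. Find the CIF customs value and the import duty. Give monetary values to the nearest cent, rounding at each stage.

Let C be the CIF value. C = FCA price + pre-shipment costs + freight + 0.3% × C
C − 0.3% × C = 20214.16 + 125.00 + 954.79
0.997 × C = 21293.95
C = 21293.95 / 0.997 = 21358.02
Insurance premium = 0.3% × 21358.02 = 64.07
Import duty = 21358.02 × 4% = 854.32

CIF value: EUR 21358.02; import duty: EUR 854.32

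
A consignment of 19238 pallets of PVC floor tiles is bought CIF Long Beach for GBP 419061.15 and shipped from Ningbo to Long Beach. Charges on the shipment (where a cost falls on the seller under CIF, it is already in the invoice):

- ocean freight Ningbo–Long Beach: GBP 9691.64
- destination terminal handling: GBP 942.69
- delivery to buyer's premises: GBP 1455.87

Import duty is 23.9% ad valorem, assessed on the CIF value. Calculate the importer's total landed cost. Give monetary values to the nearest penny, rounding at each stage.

Total landed cost: GBP 521615.32

CIF: the seller pays costs through ocean freight and marine insurance to the destination port.
Already in the invoice (seller's account under CIF): freight — exclude.
The CIF price already equals the CIF value: 419061.15
Import duty = 419061.15 × 23.9% = 100155.61
Buyer bears: destination terminal 942.69 + delivery 1455.87 + duty 100155.61 = 102554.17
Landed cost = invoice 419061.15 + 102554.17 = 521615.32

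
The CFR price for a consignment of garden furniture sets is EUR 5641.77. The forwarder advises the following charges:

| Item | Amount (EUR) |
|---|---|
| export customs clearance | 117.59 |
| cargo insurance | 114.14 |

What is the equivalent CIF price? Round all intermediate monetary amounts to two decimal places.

CIF price: EUR 5755.91

Not relevant to the conversion: export clearance — on the seller under both CFR and CIF; already in the CFR price and stays in the CIF price.
From CFR to CIF, the seller additionally bears: insurance.
CIF price = 5641.77 + 114.14 = 5755.91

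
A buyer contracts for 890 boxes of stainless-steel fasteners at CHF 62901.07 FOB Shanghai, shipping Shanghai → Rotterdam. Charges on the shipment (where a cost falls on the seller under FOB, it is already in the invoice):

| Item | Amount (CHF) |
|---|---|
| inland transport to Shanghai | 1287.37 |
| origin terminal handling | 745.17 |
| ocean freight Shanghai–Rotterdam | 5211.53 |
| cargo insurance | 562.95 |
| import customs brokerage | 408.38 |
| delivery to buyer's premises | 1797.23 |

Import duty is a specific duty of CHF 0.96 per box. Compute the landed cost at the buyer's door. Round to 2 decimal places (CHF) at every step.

FOB: the seller bears costs until goods are on board at the origin port; the buyer bears freight, insurance and all costs thereafter.
Already in the invoice (seller's account under FOB): inland to port, origin terminal — exclude.
CIF value = FOB price + freight + insurance = 62901.07 + 5211.53 + 562.95 = 68675.55
Import duty = 890 × 0.96 = 854.40
Buyer bears: freight 5211.53 + insurance 562.95 + brokerage 408.38 + delivery 1797.23 + duty 854.40 = 8834.49
Landed cost = invoice 62901.07 + 8834.49 = 71735.56

Total landed cost: CHF 71735.56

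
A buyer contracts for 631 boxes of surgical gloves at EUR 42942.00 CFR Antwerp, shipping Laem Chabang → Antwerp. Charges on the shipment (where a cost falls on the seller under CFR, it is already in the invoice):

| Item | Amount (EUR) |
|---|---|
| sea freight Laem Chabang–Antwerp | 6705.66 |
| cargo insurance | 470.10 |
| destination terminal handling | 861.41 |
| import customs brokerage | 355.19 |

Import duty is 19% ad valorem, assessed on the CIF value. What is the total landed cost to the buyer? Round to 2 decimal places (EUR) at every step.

Total landed cost: EUR 52877.00

CFR: the seller pays costs through ocean freight to the destination port, but not insurance.
Already in the invoice (seller's account under CFR): freight — exclude.
CIF value = CFR price + insurance = 42942.00 + 470.10 = 43412.10
Import duty = 43412.10 × 19% = 8248.30
Buyer bears: insurance 470.10 + destination terminal 861.41 + brokerage 355.19 + duty 8248.30 = 9935.00
Landed cost = invoice 42942.00 + 9935.00 = 52877.00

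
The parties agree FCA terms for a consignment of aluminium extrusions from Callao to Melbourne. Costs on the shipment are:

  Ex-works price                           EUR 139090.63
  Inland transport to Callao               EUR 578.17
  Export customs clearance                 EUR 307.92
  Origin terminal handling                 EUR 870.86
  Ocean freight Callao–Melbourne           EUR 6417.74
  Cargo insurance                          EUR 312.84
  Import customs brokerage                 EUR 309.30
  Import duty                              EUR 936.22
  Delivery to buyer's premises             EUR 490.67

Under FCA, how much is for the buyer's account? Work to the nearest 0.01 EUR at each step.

Buyer's account: EUR 9337.63

FCA: the seller delivers export-cleared goods to the carrier; the buyer bears costs from that point.
Seller's account: goods 139090.63 + inland to port 578.17 + export clearance 307.92 = 139976.72
Buyer's account: origin terminal 870.86 + freight 6417.74 + insurance 312.84 + brokerage 309.30 + duty 936.22 + delivery 490.67 = 9337.63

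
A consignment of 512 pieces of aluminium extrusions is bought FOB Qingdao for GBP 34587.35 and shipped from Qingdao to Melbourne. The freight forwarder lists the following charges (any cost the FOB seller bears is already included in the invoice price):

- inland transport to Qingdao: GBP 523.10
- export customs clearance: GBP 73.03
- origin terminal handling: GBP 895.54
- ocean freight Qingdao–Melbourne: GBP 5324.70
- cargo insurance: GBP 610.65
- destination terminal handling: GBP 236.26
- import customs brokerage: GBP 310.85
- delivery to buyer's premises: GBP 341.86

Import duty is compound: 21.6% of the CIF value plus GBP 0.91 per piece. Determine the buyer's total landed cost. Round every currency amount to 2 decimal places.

FOB: the seller bears costs until goods are on board at the origin port; the buyer bears freight, insurance and all costs thereafter.
Already in the invoice (seller's account under FOB): inland to port, export clearance, origin terminal — exclude.
CIF value = FOB price + freight + insurance = 34587.35 + 5324.70 + 610.65 = 40522.70
Ad valorem component: 40522.70 × 21.6% = 8752.90
Specific component: 512 × 0.91 = 465.92
Import duty = 8752.90 + 465.92 = 9218.82
Buyer bears: freight 5324.70 + insurance 610.65 + destination terminal 236.26 + brokerage 310.85 + delivery 341.86 + duty 9218.82 = 16043.14
Landed cost = invoice 34587.35 + 16043.14 = 50630.49

Total landed cost: GBP 50630.49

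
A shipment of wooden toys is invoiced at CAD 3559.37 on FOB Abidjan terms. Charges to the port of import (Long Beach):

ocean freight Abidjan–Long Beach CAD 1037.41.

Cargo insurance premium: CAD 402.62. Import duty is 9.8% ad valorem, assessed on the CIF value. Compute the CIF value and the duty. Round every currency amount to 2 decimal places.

CIF = FOB price + freight + insurance
CIF = 3559.37 + 1037.41 + 402.62 = 4999.40
Import duty = 4999.40 × 9.8% = 489.94

CIF value: CAD 4999.40; import duty: CAD 489.94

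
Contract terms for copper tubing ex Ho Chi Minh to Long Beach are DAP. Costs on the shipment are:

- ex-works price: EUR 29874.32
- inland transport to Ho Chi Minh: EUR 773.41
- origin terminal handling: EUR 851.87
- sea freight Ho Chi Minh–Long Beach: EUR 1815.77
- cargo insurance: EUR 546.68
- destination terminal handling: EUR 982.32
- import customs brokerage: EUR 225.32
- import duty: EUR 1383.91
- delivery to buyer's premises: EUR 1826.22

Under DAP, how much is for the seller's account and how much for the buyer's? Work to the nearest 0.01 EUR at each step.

DAP: the seller bears all costs to the named destination except import duty and clearance.
Seller's account: goods 29874.32 + inland to port 773.41 + origin terminal 851.87 + freight 1815.77 + insurance 546.68 + destination terminal 982.32 + delivery 1826.22 = 36670.59
Buyer's account: brokerage 225.32 + duty 1383.91 = 1609.23

Seller: EUR 36670.59; buyer: EUR 1609.23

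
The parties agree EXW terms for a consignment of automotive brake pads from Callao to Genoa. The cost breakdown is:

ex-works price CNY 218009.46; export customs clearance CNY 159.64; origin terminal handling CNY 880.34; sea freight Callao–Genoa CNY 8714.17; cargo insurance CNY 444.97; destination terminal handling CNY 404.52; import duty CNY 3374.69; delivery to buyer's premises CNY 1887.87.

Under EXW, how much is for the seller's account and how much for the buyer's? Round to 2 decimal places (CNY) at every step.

EXW: the seller makes goods available at their premises; the buyer bears all onward costs.
Seller's account: goods 218009.46 = 218009.46
Buyer's account: export clearance 159.64 + origin terminal 880.34 + freight 8714.17 + insurance 444.97 + destination terminal 404.52 + duty 3374.69 + delivery 1887.87 = 15866.20

Seller: CNY 218009.46; buyer: CNY 15866.20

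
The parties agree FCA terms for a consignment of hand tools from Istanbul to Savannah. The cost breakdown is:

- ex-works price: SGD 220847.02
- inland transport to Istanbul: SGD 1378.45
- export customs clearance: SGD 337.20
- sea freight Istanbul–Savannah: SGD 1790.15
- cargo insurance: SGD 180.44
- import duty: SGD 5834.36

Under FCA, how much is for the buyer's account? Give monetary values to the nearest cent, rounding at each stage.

Buyer's account: SGD 7804.95

FCA: the seller delivers export-cleared goods to the carrier; the buyer bears costs from that point.
Seller's account: goods 220847.02 + inland to port 1378.45 + export clearance 337.20 = 222562.67
Buyer's account: freight 1790.15 + insurance 180.44 + duty 5834.36 = 7804.95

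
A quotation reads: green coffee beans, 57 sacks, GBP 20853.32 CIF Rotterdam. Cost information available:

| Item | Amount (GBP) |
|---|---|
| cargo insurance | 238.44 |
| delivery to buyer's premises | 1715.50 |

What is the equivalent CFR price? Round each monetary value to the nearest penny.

Not relevant to the conversion: delivery — on the buyer under both terms; not part of either seller's price.
From CIF to CFR, the seller no longer bears: insurance.
CFR price = 20853.32 − 238.44 = 20614.88

CFR price: GBP 20614.88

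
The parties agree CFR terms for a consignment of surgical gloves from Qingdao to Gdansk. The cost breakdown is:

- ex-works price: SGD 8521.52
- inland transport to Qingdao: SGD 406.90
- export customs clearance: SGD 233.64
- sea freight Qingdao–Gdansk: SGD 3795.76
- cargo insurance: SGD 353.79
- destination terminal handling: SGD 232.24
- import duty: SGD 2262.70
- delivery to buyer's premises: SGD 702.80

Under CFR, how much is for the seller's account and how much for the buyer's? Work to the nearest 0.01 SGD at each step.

CFR: the seller pays costs through ocean freight to the destination port, but not insurance.
Seller's account: goods 8521.52 + inland to port 406.90 + export clearance 233.64 + freight 3795.76 = 12957.82
Buyer's account: insurance 353.79 + destination terminal 232.24 + duty 2262.70 + delivery 702.80 = 3551.53

Seller: SGD 12957.82; buyer: SGD 3551.53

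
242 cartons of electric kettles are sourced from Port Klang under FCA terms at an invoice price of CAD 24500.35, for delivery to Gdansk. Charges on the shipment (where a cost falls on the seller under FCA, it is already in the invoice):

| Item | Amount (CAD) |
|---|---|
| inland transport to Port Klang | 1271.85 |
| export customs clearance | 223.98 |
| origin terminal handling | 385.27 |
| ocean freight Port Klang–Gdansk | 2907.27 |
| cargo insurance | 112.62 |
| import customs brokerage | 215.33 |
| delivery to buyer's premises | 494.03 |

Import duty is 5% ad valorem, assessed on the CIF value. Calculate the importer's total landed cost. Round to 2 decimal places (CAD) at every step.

FCA: the seller delivers export-cleared goods to the carrier; the buyer bears costs from that point.
Already in the invoice (seller's account under FCA): inland to port, export clearance — exclude.
CIF value = FCA price + origin terminal + freight + insurance = 24500.35 + 385.27 + 2907.27 + 112.62 = 27905.51
Import duty = 27905.51 × 5% = 1395.28
Buyer bears: origin terminal 385.27 + freight 2907.27 + insurance 112.62 + brokerage 215.33 + delivery 494.03 + duty 1395.28 = 5509.80
Landed cost = invoice 24500.35 + 5509.80 = 30010.15

Total landed cost: CAD 30010.15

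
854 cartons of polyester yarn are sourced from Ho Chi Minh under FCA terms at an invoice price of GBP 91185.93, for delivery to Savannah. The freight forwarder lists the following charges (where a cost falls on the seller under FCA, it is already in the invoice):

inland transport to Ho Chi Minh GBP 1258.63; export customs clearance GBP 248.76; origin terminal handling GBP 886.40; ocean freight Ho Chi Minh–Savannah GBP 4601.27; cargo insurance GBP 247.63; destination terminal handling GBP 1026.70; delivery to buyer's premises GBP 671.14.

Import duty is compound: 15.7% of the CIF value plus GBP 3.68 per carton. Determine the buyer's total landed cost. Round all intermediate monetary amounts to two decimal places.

Total landed cost: GBP 116978.42

FCA: the seller delivers export-cleared goods to the carrier; the buyer bears costs from that point.
Already in the invoice (seller's account under FCA): inland to port, export clearance — exclude.
CIF value = FCA price + origin terminal + freight + insurance = 91185.93 + 886.40 + 4601.27 + 247.63 = 96921.23
Ad valorem component: 96921.23 × 15.7% = 15216.63
Specific component: 854 × 3.68 = 3142.72
Import duty = 15216.63 + 3142.72 = 18359.35
Buyer bears: origin terminal 886.40 + freight 4601.27 + insurance 247.63 + destination terminal 1026.70 + delivery 671.14 + duty 18359.35 = 25792.49
Landed cost = invoice 91185.93 + 25792.49 = 116978.42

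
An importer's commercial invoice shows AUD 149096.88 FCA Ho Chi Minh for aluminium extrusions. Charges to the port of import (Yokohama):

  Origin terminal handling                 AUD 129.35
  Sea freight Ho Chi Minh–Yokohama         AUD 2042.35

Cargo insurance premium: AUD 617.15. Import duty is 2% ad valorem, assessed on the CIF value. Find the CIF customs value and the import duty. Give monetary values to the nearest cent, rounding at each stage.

CIF value: AUD 151885.73; import duty: AUD 3037.71

CIF = FCA price + pre-shipment costs + freight + insurance
CIF = 149096.88 + 129.35 + 2042.35 + 617.15 = 151885.73
Import duty = 151885.73 × 2% = 3037.71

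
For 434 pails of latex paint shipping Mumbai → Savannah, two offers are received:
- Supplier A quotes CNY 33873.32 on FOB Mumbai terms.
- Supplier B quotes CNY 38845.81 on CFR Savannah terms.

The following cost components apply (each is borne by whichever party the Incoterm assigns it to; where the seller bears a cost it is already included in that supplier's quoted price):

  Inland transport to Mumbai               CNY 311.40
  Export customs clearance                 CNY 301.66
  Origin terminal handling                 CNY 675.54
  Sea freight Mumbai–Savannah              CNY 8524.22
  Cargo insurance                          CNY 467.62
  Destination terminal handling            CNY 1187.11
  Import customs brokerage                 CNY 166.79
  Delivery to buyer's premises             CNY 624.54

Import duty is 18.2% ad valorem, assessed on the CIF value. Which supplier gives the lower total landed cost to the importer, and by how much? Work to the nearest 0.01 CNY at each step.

Supplier A (FOB):
CIF value = FOB price + freight + insurance = 33873.32 + 8524.22 + 467.62 = 42865.16
Import duty = 42865.16 × 18.2% = 7801.46
Buyer bears (A): 8524.22 + 467.62 + 1187.11 + 166.79 + 624.54 = 10970.28
Landed cost (A) = invoice 33873.32 + 10970.28 + duty 7801.46 = 52645.06
Supplier B (CFR):
CIF value = CFR price + insurance = 38845.81 + 467.62 = 39313.43
Import duty = 39313.43 × 18.2% = 7155.04
Buyer bears (B): 467.62 + 1187.11 + 166.79 + 624.54 = 2446.06
Landed cost (B) = invoice 38845.81 + 2446.06 + duty 7155.04 = 48446.91
Difference = |52645.06 − 48446.91| = 4198.15

Supplier B is cheaper by CNY 4198.15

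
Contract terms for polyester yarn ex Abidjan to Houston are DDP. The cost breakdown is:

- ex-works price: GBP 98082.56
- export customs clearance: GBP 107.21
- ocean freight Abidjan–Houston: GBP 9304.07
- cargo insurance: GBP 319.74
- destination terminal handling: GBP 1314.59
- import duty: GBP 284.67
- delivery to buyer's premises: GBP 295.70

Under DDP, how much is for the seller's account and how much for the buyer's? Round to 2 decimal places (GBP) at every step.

Seller: GBP 109708.54; buyer: GBP 0.00

DDP: the seller bears all costs including import duty.
Seller's account: goods 98082.56 + export clearance 107.21 + freight 9304.07 + insurance 319.74 + destination terminal 1314.59 + duty 284.67 + delivery 295.70 = 109708.54
Buyer's account: 0.00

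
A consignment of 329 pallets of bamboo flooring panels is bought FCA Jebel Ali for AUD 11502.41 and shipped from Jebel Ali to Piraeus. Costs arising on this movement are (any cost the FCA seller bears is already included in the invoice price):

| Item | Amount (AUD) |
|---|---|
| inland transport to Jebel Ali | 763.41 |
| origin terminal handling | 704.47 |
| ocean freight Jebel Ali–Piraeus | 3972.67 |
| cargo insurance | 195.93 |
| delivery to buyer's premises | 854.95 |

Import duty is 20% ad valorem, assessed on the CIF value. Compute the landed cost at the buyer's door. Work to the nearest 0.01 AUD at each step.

Total landed cost: AUD 20505.53

FCA: the seller delivers export-cleared goods to the carrier; the buyer bears costs from that point.
Already in the invoice (seller's account under FCA): inland to port — exclude.
CIF value = FCA price + origin terminal + freight + insurance = 11502.41 + 704.47 + 3972.67 + 195.93 = 16375.48
Import duty = 16375.48 × 20% = 3275.10
Buyer bears: origin terminal 704.47 + freight 3972.67 + insurance 195.93 + delivery 854.95 + duty 3275.10 = 9003.12
Landed cost = invoice 11502.41 + 9003.12 = 20505.53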